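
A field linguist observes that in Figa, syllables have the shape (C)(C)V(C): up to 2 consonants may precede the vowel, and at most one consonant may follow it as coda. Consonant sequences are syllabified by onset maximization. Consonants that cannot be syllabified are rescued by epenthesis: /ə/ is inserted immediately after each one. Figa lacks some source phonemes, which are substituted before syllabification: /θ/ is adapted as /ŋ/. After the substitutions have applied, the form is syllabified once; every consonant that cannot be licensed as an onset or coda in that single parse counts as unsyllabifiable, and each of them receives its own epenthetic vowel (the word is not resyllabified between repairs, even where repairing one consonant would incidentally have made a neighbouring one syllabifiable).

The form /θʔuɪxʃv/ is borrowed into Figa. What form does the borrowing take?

ŋʔuɪxʃəvə

Substitution: /θ/ → /ŋ/, giving /ŋʔuɪxʃv/.
Syllabifying with onset maximization leaves /ʃ/, /v/ stranded (at most one coda consonant is licensed; onsets may contain at most 2 consonants).
Inserting the epenthetic vowel yields /ʃ/ → /ʃə/, /v/ → /və/.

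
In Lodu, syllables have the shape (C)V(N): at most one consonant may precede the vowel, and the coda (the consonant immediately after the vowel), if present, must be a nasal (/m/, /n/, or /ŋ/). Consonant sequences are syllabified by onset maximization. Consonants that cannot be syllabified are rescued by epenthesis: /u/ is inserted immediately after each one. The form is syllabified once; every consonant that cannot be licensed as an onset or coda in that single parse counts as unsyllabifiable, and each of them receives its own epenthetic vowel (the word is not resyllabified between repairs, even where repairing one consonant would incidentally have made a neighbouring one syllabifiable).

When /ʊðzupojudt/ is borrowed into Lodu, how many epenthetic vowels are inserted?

The unsyllabifiable consonants are /ð/, /d/, /t/; each receives one epenthetic vowel.

3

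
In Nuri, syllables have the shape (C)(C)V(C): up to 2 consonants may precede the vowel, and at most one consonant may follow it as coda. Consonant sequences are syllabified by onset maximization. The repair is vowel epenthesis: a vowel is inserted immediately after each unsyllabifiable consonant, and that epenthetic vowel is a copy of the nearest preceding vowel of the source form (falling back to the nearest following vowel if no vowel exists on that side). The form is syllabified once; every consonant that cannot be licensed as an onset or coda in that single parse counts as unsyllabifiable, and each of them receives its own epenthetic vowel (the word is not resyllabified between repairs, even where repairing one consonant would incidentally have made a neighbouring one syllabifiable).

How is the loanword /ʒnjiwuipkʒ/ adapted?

ʒinjiwuipkiʒi

The consonants /ʒ/, /k/, /ʒ/ cannot be parsed into a legal (C)(C)V(C) syllable (at most one coda consonant is licensed; onsets may contain at most 2 consonants).
Each unlicensed consonant becomes the onset of a new syllable: /ʒ/ → /ʒi/, /k/ → /ki/, /ʒ/ → /ʒi/.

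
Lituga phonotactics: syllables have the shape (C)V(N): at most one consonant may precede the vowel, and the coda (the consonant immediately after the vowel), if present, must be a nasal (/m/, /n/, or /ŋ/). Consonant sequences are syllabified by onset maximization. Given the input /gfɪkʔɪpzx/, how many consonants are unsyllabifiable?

The consonants /g/, /k/, /p/, /z/, /x/ cannot be parsed into a legal (C)V(N) syllable (only a nasal (/m/, /n/, or /ŋ/) is licensed in coda position; onsets are limited to one consonant).

5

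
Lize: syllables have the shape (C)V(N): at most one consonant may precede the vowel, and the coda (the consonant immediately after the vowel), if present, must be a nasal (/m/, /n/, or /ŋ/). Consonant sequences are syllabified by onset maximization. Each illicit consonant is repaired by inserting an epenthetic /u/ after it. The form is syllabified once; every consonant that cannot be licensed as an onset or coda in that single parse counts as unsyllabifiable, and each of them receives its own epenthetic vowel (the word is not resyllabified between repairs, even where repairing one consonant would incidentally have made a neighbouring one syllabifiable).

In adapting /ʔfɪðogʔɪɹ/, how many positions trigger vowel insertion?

The unsyllabifiable consonants are /ʔ/, /g/, /ɹ/; each receives one epenthetic vowel.

3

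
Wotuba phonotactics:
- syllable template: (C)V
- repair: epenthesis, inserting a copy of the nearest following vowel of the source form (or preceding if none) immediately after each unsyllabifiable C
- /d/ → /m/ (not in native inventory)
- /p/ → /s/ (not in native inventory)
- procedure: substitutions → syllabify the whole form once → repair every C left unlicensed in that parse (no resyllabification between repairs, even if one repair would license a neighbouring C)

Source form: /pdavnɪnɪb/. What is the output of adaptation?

samavɪnɪnɪbɪ

Substitution: /p/ → /s/, /d/ → /m/, giving /smavnɪnɪb/.
Syllabifying with onset maximization leaves /s/, /v/, /b/ stranded (no codas are permitted; onsets are limited to one consonant).
Inserting the epenthetic vowel yields /s/ → /sa/, /v/ → /vɪ/, /b/ → /bɪ/.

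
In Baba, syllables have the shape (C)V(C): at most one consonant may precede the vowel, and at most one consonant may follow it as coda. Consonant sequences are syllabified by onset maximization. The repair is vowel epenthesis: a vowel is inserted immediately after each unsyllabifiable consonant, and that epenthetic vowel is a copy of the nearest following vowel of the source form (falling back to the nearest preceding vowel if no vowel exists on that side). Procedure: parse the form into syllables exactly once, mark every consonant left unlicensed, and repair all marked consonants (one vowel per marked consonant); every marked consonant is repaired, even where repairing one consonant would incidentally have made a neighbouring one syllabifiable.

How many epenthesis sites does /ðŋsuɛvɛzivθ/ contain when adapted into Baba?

3

The unsyllabifiable consonants are /ð/, /ŋ/, /θ/; each receives one epenthetic vowel.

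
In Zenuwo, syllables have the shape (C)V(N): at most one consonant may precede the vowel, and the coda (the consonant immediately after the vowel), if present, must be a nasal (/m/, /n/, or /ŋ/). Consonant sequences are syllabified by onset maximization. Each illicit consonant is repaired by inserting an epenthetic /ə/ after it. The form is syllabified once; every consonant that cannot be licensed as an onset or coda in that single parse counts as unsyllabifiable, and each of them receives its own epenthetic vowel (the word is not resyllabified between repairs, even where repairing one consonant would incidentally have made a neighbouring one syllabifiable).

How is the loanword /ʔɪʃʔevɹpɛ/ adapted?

Syllabifying with onset maximization leaves /ʃ/, /v/, /ɹ/ stranded (only a nasal (/m/, /n/, or /ŋ/) is licensed in coda position; onsets are limited to one consonant).
Inserting the epenthetic vowel yields /ʃ/ → /ʃə/, /v/ → /və/, /ɹ/ → /ɹə/.

ʔɪʃəʔevəɹəpɛ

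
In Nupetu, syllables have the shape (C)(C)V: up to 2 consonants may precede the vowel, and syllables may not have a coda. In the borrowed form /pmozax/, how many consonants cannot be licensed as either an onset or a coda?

Syllabifying with onset maximization leaves /x/ stranded (no codas are permitted; onsets may contain at most 2 consonants).

1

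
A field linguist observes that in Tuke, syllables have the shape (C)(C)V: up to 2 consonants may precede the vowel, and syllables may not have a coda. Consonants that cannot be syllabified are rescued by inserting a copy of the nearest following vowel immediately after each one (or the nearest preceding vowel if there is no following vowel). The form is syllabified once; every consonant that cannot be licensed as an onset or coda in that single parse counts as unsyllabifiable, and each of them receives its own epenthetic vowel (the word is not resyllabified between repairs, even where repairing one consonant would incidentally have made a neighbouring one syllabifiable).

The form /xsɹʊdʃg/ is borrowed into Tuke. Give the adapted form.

Under (C)(C)V, the unsyllabifiable consonants are /x/, /d/, /ʃ/, /g/ (no codas are permitted; onsets may contain at most 2 consonants).
Epenthesis after each stranded consonant: /x/ → /xʊ/, /d/ → /dʊ/, /ʃ/ → /ʃʊ/, /g/ → /gʊ/.

xʊsɹʊdʊʃʊgʊ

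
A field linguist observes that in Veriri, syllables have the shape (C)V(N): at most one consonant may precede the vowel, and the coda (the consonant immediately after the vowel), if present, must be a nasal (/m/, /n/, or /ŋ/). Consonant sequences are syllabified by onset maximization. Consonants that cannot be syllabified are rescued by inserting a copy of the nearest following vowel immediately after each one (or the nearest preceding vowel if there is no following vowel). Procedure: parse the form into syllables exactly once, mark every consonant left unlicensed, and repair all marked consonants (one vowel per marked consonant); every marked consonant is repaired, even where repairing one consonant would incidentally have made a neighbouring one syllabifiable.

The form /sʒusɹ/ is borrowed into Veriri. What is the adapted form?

suʒusuɹu

The consonants /s/, /s/, /ɹ/ cannot be parsed into a legal (C)V(N) syllable (only a nasal (/m/, /n/, or /ŋ/) is licensed in coda position; onsets are limited to one consonant).
Each unlicensed consonant becomes the onset of a new syllable: /s/ → /su/, /s/ → /su/, /ɹ/ → /ɹu/.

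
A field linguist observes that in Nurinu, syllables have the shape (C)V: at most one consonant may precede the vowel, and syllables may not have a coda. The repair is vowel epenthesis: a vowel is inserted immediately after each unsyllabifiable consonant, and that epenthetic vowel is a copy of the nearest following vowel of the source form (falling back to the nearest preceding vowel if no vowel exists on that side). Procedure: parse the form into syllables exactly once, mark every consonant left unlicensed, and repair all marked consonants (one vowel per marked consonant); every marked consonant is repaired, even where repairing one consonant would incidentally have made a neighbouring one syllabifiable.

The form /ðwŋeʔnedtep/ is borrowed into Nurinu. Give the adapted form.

ðeweŋeʔenedetepe

The consonants /ð/, /w/, /ʔ/, /d/, /p/ cannot be parsed into a legal (C)V syllable (no codas are permitted; onsets are limited to one consonant).
Epenthesis after each stranded consonant: /ð/ → /ðe/, /w/ → /we/, /ʔ/ → /ʔe/, /d/ → /de/, /p/ → /pe/.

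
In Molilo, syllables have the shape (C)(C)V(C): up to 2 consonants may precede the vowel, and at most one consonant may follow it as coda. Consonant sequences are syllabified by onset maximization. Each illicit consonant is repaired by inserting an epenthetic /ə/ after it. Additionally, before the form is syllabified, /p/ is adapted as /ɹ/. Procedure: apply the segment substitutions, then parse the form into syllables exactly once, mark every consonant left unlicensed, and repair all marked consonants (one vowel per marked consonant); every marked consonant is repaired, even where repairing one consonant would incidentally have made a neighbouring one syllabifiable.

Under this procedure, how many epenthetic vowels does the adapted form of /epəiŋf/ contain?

After substitution the input is /eɹəiŋf/.
The unsyllabifiable consonants are /f/; each receives one epenthetic vowel.

1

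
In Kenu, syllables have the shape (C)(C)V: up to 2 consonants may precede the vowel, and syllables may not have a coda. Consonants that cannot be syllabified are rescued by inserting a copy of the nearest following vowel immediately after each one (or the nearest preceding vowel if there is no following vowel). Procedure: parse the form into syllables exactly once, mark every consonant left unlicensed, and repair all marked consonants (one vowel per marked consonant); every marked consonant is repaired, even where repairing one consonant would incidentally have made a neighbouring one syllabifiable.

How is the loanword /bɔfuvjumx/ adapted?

Under (C)(C)V, the unsyllabifiable consonants are /m/, /x/ (no codas are permitted; onsets may contain at most 2 consonants).
Inserting the epenthetic vowel yields /m/ → /mu/, /x/ → /xu/.

bɔfuvjumuxu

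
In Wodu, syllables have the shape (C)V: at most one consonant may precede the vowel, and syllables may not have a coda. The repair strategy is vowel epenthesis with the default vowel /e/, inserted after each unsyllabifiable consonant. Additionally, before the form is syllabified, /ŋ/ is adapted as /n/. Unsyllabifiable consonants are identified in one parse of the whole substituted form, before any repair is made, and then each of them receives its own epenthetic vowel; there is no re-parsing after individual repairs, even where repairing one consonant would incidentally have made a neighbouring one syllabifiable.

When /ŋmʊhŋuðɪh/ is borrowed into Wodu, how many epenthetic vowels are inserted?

After substitution the input is /nmʊhnuðɪh/.
The unsyllabifiable consonants are /n/, /h/, /h/; each receives one epenthetic vowel.

3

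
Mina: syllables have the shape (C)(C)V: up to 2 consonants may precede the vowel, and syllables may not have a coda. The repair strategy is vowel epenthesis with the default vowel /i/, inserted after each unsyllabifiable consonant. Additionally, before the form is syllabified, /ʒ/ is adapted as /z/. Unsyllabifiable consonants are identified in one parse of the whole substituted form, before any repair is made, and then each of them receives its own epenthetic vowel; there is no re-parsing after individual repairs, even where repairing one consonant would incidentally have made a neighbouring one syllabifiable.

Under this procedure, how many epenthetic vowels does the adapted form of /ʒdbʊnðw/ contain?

After substitution the input is /zdbʊnðw/.
The unsyllabifiable consonants are /z/, /n/, /ð/, /w/; each receives one epenthetic vowel.

4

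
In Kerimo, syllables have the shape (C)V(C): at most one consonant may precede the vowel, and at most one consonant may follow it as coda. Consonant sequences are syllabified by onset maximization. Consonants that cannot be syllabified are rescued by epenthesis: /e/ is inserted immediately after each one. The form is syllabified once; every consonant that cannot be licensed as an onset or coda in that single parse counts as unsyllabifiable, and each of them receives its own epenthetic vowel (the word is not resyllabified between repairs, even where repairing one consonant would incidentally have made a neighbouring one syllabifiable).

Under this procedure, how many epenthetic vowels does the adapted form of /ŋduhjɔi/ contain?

1

The unsyllabifiable consonants are /ŋ/; each receives one epenthetic vowel.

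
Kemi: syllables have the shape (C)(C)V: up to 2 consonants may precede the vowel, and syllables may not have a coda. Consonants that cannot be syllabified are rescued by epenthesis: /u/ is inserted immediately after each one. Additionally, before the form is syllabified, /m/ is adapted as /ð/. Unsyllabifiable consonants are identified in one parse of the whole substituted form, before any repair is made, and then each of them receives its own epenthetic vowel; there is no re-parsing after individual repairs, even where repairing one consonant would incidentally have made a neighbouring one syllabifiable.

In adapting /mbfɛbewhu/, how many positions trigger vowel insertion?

After substitution the input is /ðbfɛbewhu/.
The unsyllabifiable consonants are /ð/; each receives one epenthetic vowel.

1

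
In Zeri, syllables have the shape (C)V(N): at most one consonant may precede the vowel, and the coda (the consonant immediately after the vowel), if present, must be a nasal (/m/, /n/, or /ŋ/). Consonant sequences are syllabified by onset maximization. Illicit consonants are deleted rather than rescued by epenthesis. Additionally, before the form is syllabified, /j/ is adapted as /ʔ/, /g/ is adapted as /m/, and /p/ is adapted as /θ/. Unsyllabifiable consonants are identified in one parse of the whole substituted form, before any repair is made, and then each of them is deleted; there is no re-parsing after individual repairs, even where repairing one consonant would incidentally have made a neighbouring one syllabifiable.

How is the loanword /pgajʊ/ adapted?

Substitution: /p/ → /θ/, /g/ → /m/, /j/ → /ʔ/, giving /θmaʔʊ/.
Syllabifying with onset maximization leaves /θ/ stranded (only a nasal (/m/, /n/, or /ŋ/) is licensed in coda position; onsets are limited to one consonant).
Each unlicensed consonant is deleted: /θ/.

maʔʊ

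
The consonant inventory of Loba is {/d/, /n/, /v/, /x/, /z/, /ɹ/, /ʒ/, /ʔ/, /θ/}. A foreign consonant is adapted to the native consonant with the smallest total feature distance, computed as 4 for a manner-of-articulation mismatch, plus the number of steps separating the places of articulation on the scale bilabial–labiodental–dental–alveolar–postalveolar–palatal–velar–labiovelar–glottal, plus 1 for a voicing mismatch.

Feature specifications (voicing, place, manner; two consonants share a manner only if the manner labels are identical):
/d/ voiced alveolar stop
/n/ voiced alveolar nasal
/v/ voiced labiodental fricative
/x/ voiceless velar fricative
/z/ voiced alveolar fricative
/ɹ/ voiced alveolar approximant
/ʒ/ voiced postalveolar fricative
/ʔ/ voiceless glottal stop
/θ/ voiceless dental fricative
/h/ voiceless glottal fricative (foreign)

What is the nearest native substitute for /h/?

/x/ is closest: same manner (fricative), place distance 2 (glottal→velar), same voicing; total 2. Next closest is /ʔ/ at distance 4.

x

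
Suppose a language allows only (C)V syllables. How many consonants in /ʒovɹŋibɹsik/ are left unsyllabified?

5

Syllabifying with onset maximization leaves /v/, /ɹ/, /b/, /ɹ/, /k/ stranded (no codas are permitted; onsets are limited to one consonant).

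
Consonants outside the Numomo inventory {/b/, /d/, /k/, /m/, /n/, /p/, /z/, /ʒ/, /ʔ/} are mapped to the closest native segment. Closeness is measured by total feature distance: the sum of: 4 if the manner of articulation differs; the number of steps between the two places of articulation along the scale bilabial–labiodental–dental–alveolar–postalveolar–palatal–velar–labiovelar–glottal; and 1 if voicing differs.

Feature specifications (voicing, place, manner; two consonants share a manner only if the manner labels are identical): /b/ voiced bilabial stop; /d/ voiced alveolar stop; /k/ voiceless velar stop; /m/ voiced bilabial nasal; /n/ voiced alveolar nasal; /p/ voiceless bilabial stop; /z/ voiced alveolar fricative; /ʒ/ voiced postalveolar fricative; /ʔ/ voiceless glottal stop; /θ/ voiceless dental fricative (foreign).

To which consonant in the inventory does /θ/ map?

z

/z/ is closest: same manner (fricative), place distance 1 (dental→alveolar), voicing differs (+1); total 2. Next closest is /ʒ/ at distance 3.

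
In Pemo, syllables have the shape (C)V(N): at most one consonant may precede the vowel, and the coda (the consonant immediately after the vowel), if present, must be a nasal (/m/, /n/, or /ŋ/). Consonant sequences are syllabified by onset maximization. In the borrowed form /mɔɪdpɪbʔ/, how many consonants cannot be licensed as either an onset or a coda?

3

The consonants /d/, /b/, /ʔ/ cannot be parsed into a legal (C)V(N) syllable (only a nasal (/m/, /n/, or /ŋ/) is licensed in coda position; onsets are limited to one consonant).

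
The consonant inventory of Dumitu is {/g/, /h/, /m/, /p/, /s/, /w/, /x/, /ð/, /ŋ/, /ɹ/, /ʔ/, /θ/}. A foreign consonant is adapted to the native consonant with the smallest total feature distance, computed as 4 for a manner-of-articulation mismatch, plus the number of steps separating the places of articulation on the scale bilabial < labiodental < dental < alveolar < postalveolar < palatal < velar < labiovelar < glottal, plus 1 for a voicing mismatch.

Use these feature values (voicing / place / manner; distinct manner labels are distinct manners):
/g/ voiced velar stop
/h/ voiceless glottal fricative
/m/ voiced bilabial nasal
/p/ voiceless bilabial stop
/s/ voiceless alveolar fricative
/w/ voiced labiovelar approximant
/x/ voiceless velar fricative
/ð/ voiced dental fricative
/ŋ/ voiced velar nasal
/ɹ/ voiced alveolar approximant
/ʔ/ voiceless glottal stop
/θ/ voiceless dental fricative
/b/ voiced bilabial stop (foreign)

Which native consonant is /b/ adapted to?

p

/p/ is closest: same manner (stop), place distance 0 (bilabial→bilabial), voicing differs (+1); total 1. Next closest is /m/ at distance 4.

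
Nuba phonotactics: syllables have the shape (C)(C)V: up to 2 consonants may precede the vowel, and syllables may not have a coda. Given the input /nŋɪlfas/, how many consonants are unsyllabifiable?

1

Under (C)(C)V, the unsyllabifiable consonants are /s/ (no codas are permitted; onsets may contain at most 2 consonants).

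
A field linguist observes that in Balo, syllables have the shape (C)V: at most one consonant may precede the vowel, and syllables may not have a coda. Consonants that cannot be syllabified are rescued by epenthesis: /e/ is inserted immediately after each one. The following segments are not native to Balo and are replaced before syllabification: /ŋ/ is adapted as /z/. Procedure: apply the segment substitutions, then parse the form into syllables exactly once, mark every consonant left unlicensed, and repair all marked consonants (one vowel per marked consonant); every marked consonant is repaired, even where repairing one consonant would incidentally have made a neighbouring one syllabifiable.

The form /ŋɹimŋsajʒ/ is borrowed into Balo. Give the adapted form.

zeɹimezesajeʒe

Substitution: /ŋ/ → /z/, giving /zɹimzsajʒ/.
Syllabifying with onset maximization leaves /z/, /m/, /z/, /j/, /ʒ/ stranded (no codas are permitted; onsets are limited to one consonant).
Epenthesis after each stranded consonant: /z/ → /ze/, /m/ → /me/, /z/ → /ze/, /j/ → /je/, /ʒ/ → /ʒe/.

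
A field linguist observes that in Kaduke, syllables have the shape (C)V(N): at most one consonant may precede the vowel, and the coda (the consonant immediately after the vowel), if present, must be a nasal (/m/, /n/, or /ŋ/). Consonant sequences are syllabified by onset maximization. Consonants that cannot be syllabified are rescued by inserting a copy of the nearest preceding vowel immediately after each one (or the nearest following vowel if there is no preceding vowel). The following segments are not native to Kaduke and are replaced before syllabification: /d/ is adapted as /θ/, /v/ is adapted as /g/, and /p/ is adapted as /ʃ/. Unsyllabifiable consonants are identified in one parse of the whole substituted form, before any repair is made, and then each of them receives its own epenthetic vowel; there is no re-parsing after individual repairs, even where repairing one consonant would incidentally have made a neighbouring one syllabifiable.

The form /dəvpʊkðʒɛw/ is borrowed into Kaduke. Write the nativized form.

Substitution: /d/ → /θ/, /v/ → /g/, /p/ → /ʃ/, giving /θəgʃʊkðʒɛw/.
The consonants /g/, /k/, /ð/, /w/ cannot be parsed into a legal (C)V(N) syllable (only a nasal (/m/, /n/, or /ŋ/) is licensed in coda position; onsets are limited to one consonant).
Inserting the epenthetic vowel yields /g/ → /gə/, /k/ → /kʊ/, /ð/ → /ðʊ/, /w/ → /wɛ/.

θəgəʃʊkʊðʊʒɛwɛ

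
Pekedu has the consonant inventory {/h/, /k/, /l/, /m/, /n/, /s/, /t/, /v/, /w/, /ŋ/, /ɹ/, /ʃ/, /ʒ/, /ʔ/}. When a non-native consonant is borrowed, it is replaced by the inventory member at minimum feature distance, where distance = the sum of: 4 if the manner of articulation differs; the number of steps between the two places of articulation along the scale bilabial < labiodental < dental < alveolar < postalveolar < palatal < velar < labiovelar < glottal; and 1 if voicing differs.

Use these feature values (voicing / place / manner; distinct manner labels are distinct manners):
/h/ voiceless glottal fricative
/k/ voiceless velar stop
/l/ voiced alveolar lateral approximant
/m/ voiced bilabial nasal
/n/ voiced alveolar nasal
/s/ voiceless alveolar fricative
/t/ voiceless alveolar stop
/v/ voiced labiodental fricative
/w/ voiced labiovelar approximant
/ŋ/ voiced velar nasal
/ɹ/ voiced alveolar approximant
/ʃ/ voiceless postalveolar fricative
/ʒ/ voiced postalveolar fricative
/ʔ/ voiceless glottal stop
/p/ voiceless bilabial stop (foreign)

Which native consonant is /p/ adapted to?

t

/t/ is closest: same manner (stop), place distance 3 (bilabial→alveolar), same voicing; total 3. Next closest is /m/ at distance 5.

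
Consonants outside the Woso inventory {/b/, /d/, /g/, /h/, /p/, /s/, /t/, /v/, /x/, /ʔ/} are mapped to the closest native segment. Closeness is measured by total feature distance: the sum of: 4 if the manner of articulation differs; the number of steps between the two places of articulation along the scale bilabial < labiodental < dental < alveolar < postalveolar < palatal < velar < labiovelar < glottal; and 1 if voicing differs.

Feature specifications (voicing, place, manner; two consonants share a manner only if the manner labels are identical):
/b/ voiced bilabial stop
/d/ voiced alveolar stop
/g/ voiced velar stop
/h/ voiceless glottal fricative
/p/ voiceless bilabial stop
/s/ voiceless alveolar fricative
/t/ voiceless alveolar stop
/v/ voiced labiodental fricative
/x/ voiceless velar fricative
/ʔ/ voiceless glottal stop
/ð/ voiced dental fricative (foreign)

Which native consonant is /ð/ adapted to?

/v/ is closest: same manner (fricative), place distance 1 (dental→labiodental), same voicing; total 1. Next closest is /s/ at distance 2.

v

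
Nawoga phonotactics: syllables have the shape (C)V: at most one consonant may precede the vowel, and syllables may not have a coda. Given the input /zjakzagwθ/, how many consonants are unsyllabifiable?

5

Under (C)V, the unsyllabifiable consonants are /z/, /k/, /g/, /w/, /θ/ (no codas are permitted; onsets are limited to one consonant).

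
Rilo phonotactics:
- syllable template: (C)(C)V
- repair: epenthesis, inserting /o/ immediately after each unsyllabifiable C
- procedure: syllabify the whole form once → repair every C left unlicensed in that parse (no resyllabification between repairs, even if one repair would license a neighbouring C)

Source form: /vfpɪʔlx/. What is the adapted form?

vofpɪʔoloxo

Under (C)(C)V, the unsyllabifiable consonants are /v/, /ʔ/, /l/, /x/ (no codas are permitted; onsets may contain at most 2 consonants).
Inserting the epenthetic vowel yields /v/ → /vo/, /ʔ/ → /ʔo/, /l/ → /lo/, /x/ → /xo/.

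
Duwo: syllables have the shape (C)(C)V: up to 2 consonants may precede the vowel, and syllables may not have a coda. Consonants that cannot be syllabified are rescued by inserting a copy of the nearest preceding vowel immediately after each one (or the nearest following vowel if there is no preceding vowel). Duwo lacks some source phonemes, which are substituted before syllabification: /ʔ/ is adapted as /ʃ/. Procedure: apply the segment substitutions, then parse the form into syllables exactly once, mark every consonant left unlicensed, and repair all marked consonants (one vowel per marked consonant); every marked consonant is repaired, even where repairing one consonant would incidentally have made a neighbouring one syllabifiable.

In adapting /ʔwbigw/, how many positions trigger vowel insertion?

After substitution the input is /ʃwbigw/.
The unsyllabifiable consonants are /ʃ/, /g/, /w/; each receives one epenthetic vowel.

3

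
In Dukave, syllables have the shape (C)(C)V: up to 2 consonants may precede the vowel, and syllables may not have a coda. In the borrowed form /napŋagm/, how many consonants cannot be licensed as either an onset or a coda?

Under (C)(C)V, the unsyllabifiable consonants are /g/, /m/ (no codas are permitted; onsets may contain at most 2 consonants).

2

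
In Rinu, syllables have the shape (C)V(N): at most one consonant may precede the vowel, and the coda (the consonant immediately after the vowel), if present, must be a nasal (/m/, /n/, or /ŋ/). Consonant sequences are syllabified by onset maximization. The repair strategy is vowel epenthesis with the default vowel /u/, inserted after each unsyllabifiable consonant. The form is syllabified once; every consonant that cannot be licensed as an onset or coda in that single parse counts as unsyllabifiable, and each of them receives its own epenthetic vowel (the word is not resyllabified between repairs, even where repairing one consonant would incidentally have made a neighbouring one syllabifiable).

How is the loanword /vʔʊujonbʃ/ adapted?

vuʔʊujonbuʃu

The consonants /v/, /b/, /ʃ/ cannot be parsed into a legal (C)V(N) syllable (only a nasal (/m/, /n/, or /ŋ/) is licensed in coda position; onsets are limited to one consonant).
Inserting the epenthetic vowel yields /v/ → /vu/, /b/ → /bu/, /ʃ/ → /ʃu/.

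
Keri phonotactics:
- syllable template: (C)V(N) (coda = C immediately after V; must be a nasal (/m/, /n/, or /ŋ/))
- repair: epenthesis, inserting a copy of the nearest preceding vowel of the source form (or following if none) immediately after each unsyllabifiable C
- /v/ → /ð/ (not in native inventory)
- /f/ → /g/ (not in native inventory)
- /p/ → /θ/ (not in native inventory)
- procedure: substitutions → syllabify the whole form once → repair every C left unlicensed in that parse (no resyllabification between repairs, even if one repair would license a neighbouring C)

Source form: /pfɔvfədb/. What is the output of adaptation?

θɔgɔðɔgədəbə

Substitution: /p/ → /θ/, /f/ → /g/, /v/ → /ð/, giving /θgɔðgədb/.
Syllabifying with onset maximization leaves /θ/, /ð/, /d/, /b/ stranded (only a nasal (/m/, /n/, or /ŋ/) is licensed in coda position; onsets are limited to one consonant).
Inserting the epenthetic vowel yields /θ/ → /θɔ/, /ð/ → /ðɔ/, /d/ → /də/, /b/ → /bə/.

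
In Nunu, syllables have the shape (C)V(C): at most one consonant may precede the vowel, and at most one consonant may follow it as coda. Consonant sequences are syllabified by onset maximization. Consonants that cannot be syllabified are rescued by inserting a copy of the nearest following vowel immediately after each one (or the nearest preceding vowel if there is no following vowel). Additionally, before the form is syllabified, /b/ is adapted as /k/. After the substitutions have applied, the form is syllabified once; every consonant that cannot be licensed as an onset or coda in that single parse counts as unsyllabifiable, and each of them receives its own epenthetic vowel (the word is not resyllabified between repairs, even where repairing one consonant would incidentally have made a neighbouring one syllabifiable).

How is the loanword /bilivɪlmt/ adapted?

Substitution: /b/ → /k/, giving /kilivɪlmt/.
The consonants /m/, /t/ cannot be parsed into a legal (C)V(C) syllable (at most one coda consonant is licensed; onsets are limited to one consonant).
Inserting the epenthetic vowel yields /m/ → /mɪ/, /t/ → /tɪ/.

kilivɪlmɪtɪ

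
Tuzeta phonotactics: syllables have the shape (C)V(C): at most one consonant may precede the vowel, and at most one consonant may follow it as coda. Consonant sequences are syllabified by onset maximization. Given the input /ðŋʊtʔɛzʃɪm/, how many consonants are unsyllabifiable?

1

Syllabifying with onset maximization leaves /ð/ stranded (at most one coda consonant is licensed; onsets are limited to one consonant).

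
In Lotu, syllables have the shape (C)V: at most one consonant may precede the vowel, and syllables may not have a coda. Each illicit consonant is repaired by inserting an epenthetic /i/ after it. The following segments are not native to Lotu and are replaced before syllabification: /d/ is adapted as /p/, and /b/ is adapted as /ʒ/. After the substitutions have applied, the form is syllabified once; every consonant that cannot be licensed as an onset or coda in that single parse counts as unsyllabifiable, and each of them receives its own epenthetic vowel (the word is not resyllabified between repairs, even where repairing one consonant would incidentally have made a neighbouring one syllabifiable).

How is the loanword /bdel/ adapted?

Substitution: /b/ → /ʒ/, /d/ → /p/, giving /ʒpel/.
Syllabifying with onset maximization leaves /ʒ/, /l/ stranded (no codas are permitted; onsets are limited to one consonant).
Epenthesis after each stranded consonant: /ʒ/ → /ʒi/, /l/ → /li/.

ʒipeli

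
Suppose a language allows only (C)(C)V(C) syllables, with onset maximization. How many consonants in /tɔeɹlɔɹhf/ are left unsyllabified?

2

Syllabifying with onset maximization leaves /h/, /f/ stranded (at most one coda consonant is licensed; onsets may contain at most 2 consonants).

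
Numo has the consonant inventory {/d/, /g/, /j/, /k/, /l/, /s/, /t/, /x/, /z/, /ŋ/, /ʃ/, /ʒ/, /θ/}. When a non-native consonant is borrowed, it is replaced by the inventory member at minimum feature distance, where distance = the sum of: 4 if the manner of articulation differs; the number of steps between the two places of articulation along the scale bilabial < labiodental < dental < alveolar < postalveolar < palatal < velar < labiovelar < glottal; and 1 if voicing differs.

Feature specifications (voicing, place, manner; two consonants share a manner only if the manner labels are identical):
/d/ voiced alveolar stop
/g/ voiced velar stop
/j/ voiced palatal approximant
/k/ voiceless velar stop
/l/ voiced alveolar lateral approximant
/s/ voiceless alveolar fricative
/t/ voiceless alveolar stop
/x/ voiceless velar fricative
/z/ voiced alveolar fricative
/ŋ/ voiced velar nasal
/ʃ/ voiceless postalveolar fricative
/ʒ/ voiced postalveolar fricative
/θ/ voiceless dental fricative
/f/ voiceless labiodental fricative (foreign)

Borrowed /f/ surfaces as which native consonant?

/θ/ is closest: same manner (fricative), place distance 1 (labiodental→dental), same voicing; total 1. Next closest is /s/ at distance 2.

θ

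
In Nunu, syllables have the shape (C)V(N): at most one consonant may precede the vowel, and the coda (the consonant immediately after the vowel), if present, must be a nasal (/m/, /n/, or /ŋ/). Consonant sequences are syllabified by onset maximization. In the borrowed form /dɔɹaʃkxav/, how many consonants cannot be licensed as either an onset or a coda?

3

Syllabifying with onset maximization leaves /ʃ/, /k/, /v/ stranded (only a nasal (/m/, /n/, or /ŋ/) is licensed in coda position; onsets are limited to one consonant).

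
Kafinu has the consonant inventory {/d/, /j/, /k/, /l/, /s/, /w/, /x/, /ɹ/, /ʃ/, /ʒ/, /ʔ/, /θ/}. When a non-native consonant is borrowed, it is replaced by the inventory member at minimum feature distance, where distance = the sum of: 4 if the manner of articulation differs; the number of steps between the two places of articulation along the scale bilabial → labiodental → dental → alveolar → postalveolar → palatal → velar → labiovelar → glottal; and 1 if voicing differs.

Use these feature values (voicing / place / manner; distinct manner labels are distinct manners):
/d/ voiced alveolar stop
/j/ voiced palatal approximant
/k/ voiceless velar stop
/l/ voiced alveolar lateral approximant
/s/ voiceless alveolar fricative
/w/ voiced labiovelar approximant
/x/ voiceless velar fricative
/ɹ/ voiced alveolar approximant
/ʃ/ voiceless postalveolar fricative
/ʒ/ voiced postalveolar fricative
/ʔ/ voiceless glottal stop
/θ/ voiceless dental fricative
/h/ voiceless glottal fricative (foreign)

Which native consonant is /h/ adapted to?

/x/ is closest: same manner (fricative), place distance 2 (glottal→velar), same voicing; total 2. Next closest is /ʃ/ at distance 4.

x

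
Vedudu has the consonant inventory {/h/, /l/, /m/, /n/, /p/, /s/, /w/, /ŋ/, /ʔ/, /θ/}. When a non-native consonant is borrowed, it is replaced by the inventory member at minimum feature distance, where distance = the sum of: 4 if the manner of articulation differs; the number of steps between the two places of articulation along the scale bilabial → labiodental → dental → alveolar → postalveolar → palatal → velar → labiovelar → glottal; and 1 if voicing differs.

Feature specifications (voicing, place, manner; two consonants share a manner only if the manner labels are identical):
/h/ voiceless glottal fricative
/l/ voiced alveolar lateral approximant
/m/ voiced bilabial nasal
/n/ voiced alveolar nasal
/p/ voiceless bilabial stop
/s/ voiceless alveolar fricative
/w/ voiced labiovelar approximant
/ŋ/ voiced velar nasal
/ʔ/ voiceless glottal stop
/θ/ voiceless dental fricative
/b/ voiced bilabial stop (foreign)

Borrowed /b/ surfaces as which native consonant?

/p/ is closest: same manner (stop), place distance 0 (bilabial→bilabial), voicing differs (+1); total 1. Next closest is /m/ at distance 4.

p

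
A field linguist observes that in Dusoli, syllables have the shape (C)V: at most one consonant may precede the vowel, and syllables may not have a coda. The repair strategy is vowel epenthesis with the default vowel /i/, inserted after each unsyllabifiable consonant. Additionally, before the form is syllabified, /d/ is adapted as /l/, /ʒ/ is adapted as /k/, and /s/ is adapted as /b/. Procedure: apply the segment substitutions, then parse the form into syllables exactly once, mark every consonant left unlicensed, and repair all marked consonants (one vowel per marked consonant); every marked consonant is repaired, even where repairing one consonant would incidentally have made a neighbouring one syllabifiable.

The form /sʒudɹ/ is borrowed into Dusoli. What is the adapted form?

bikuliɹi

Substitution: /s/ → /b/, /ʒ/ → /k/, /d/ → /l/, giving /bkulɹ/.
The consonants /b/, /l/, /ɹ/ cannot be parsed into a legal (C)V syllable (no codas are permitted; onsets are limited to one consonant).
Each unlicensed consonant becomes the onset of a new syllable: /b/ → /bi/, /l/ → /li/, /ɹ/ → /ɹi/.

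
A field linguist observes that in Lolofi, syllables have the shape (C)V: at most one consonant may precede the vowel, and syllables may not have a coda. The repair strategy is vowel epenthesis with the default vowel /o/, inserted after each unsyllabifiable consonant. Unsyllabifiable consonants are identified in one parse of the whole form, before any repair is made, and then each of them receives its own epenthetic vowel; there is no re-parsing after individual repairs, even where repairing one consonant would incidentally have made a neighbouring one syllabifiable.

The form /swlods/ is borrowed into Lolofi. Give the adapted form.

Syllabifying with onset maximization leaves /s/, /w/, /d/, /s/ stranded (no codas are permitted; onsets are limited to one consonant).
Each unlicensed consonant becomes the onset of a new syllable: /s/ → /so/, /w/ → /wo/, /d/ → /do/, /s/ → /so/.

sowolodoso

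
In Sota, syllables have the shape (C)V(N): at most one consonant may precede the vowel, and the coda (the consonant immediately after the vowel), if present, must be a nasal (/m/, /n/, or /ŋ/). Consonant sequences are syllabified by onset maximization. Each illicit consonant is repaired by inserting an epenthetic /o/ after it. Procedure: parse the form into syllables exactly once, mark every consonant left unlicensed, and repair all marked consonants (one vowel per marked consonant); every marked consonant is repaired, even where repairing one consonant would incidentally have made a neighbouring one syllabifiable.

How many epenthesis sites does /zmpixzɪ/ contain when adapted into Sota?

3

The unsyllabifiable consonants are /z/, /m/, /x/; each receives one epenthetic vowel.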